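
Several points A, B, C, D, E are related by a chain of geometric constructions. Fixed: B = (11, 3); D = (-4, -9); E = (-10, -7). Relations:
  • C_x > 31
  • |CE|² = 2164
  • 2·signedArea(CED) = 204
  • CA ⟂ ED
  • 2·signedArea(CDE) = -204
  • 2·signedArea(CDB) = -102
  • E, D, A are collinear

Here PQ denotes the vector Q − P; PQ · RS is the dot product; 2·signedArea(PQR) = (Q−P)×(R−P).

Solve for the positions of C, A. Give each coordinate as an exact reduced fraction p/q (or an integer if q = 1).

A = (109/5, -88/5)
C = (32, 13)

1. C_x = 32  [2·signedArea(CDE) = -204 ∩ 2·signedArea(CDB) = -102]
2. C_y = 13  [2·signedArea(CDE) = -204 ∩ 2·signedArea(CDB) = -102]
   → C = (32, 13)
3. A_x = 109/5  [E, D, A are collinear ∩ CA ⟂ ED]
4. A_y = -88/5  [E, D, A are collinear ∩ CA ⟂ ED]
   → A = (109/5, -88/5)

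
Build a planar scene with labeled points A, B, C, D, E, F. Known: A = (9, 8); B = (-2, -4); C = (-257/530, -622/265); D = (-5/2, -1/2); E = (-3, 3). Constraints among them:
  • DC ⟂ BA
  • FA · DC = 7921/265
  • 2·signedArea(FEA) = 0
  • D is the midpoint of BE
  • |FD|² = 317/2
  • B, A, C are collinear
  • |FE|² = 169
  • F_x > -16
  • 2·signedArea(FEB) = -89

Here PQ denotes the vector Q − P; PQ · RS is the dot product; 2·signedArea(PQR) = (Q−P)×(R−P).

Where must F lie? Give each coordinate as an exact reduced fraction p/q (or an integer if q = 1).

F = (-15, -2)

1. F_x = -15  [2·signedArea(FEA) = 0 ∩ 2·signedArea(FEB) = -89]
2. F_y = -2  [2·signedArea(FEA) = 0 ∩ 2·signedArea(FEB) = -89]
   → F = (-15, -2)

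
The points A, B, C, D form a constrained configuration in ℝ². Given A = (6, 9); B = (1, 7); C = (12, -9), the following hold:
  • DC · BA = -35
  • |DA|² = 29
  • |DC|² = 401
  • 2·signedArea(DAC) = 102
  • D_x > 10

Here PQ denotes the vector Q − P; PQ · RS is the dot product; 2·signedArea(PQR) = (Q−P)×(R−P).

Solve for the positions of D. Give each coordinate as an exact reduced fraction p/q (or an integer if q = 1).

D = (11, 11)

1. D_x = 11  [2·signedArea(DAC) = 102 ∩ DC · BA = -35]
2. D_y = 11  [2·signedArea(DAC) = 102 ∩ DC · BA = -35]
   → D = (11, 11)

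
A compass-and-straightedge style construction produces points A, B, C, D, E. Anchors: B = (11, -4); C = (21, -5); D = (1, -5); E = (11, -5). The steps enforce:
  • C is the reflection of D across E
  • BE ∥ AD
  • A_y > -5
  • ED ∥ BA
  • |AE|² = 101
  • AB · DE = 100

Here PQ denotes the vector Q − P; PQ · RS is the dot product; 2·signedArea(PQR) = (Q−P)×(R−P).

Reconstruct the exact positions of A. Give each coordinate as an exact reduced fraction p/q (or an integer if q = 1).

A = (1, -4)

1. A_x = 1  [BE ∥ AD ∩ ED ∥ BA]
2. A_y = -4  [BE ∥ AD ∩ ED ∥ BA]
   → A = (1, -4)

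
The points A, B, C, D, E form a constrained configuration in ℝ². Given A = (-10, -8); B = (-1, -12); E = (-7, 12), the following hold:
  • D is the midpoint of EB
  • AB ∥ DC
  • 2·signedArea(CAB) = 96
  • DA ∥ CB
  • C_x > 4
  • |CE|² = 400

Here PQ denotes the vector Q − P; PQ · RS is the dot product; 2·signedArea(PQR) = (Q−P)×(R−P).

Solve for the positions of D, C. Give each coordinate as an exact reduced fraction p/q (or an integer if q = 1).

1. D_x = -4  [D is the midpoint of EB]
2. D_y = 0  [D is the midpoint of EB]
   → D = (-4, 0)
3. C_x = 5  [DA ∥ CB ∩ AB ∥ DC]
4. C_y = -4  [DA ∥ CB ∩ AB ∥ DC]
   → C = (5, -4)

C = (5, -4)
D = (-4, 0)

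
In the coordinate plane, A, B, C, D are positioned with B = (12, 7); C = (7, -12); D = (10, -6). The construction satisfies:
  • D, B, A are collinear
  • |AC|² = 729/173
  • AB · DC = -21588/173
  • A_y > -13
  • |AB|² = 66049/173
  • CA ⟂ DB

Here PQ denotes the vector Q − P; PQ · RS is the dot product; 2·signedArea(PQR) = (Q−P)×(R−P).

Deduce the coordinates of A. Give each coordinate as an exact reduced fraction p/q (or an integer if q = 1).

A = (1562/173, -2130/173)

1. A_x = 1562/173  [D, B, A are collinear ∩ CA ⟂ DB]
2. A_y = -2130/173  [D, B, A are collinear ∩ CA ⟂ DB]
   → A = (1562/173, -2130/173)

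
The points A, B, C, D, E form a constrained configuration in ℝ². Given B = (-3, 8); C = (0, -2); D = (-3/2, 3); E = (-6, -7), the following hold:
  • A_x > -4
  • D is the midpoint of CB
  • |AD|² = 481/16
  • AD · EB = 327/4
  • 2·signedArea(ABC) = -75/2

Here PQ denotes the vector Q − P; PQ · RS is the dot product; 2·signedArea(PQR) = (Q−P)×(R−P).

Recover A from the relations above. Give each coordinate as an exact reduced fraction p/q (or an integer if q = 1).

A = (-15/4, -2)

1. A_x = -15/4  [2·signedArea(ABC) = -75/2 ∩ AD · EB = 327/4]
2. A_y = -2  [2·signedArea(ABC) = -75/2 ∩ AD · EB = 327/4]
   → A = (-15/4, -2)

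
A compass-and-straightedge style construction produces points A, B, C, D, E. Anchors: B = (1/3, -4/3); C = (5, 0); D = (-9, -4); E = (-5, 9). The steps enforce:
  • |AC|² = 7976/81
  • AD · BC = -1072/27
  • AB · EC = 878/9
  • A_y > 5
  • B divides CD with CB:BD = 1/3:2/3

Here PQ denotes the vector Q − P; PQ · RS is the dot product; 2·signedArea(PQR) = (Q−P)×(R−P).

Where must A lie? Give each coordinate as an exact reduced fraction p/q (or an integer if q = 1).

A = (-29/9, 50/9)

1. A_x = -29/9  [AB · EC = 878/9 ∩ AD · BC = -1072/27]
2. A_y = 50/9  [AB · EC = 878/9 ∩ AD · BC = -1072/27]
   → A = (-29/9, 50/9)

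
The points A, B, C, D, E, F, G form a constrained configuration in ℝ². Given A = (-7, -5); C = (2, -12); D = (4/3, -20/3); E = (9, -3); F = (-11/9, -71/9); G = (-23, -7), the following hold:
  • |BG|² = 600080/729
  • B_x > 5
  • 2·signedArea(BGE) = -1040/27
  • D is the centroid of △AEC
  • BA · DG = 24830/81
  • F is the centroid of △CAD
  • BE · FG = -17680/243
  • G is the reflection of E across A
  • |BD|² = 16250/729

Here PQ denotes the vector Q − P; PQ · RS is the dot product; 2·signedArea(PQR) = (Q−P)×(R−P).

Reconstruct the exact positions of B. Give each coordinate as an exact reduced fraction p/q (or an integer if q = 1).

1. B_x = 151/27  [2·signedArea(BGE) = -1040/27 ∩ BA · DG = 24830/81]
2. B_y = -125/27  [2·signedArea(BGE) = -1040/27 ∩ BA · DG = 24830/81]
   → B = (151/27, -125/27)

B = (151/27, -125/27)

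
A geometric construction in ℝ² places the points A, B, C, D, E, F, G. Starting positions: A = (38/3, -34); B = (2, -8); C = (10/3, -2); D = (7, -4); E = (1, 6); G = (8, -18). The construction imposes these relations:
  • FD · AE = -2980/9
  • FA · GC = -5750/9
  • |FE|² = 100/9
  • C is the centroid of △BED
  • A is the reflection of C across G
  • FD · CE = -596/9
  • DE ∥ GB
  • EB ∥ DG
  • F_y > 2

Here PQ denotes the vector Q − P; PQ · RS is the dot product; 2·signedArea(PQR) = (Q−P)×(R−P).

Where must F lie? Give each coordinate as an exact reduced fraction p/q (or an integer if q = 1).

F = (29/15, 14/5)

1. F_x = 29/15  [line 7/3·x + -8·y + 161/9 = 0 ∩ |FE|² = 100/9]
2. F_y = 14/5  [line 7/3·x + -8·y + 161/9 = 0 ∩ |FE|² = 100/9]
   → F = (29/15, 14/5)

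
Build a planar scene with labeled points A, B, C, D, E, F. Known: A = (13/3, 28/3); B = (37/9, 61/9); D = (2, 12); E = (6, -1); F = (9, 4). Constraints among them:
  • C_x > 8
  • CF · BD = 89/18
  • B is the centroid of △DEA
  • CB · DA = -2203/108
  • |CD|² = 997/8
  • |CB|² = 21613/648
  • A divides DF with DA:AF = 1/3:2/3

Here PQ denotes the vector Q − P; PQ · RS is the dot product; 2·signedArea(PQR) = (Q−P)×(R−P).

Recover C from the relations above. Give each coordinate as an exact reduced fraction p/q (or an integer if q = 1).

1. C_x = 33/4  [CF · BD = 89/18 ∩ CB · DA = -2203/108]
2. C_y = 11/4  [CF · BD = 89/18 ∩ CB · DA = -2203/108]
   → C = (33/4, 11/4)

C = (33/4, 11/4)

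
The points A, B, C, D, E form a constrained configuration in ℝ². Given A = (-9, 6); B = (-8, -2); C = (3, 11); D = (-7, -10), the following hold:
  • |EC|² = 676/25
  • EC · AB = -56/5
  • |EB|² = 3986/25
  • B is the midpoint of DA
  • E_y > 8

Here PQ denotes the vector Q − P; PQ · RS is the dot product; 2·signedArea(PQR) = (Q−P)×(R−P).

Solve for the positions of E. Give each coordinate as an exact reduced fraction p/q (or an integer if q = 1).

1. E_x = -9/5  [line -1·x + 8·y + -369/5 = 0 ∩ |EB|² = 3986/25]
2. E_y = 9  [line -1·x + 8·y + -369/5 = 0 ∩ |EB|² = 3986/25]
   → E = (-9/5, 9)

E = (-9/5, 9)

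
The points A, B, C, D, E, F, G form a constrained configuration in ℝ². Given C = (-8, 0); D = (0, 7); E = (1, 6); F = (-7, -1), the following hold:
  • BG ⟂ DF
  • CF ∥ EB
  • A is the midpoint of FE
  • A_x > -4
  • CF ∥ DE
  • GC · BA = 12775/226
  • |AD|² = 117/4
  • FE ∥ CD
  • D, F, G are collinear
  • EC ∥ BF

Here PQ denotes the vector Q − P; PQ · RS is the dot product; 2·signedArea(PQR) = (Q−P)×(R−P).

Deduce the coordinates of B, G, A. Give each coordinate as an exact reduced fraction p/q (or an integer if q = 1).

A = (-3, 5/2)
B = (2, 5)
G = (-14/113, 775/113)

1. B_x = 2  [EC ∥ BF ∩ CF ∥ EB]
2. B_y = 5  [EC ∥ BF ∩ CF ∥ EB]
   → B = (2, 5)
3. G_x = -14/113  [D, F, G are collinear ∩ BG ⟂ DF]
4. G_y = 775/113  [D, F, G are collinear ∩ BG ⟂ DF]
   → G = (-14/113, 775/113)
5. A_x = -3  [A is the midpoint of FE]
6. A_y = 5/2  [A is the midpoint of FE]
   → A = (-3, 5/2)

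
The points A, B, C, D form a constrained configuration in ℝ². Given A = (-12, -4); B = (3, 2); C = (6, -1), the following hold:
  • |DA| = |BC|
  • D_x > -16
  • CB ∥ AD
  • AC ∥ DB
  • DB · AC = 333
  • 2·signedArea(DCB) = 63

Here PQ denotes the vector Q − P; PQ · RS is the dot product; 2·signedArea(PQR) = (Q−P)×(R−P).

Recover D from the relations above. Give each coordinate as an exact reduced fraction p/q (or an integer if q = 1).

1. D_x = -15  [AC ∥ DB ∩ CB ∥ AD]
2. D_y = -1  [AC ∥ DB ∩ CB ∥ AD]
   → D = (-15, -1)

D = (-15, -1)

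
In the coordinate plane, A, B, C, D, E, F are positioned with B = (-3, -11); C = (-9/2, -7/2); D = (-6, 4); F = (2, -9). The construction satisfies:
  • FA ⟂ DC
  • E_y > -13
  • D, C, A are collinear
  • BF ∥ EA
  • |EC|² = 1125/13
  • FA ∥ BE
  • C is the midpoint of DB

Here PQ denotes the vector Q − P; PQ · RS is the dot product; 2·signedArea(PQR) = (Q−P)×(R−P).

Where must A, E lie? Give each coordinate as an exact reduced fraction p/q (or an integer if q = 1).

1. A_x = -83/26  [D, C, A are collinear ∩ FA ⟂ DC]
2. A_y = -261/26  [D, C, A are collinear ∩ FA ⟂ DC]
   → A = (-83/26, -261/26)
3. E_x = -213/26  [BF ∥ EA ∩ FA ∥ BE]
4. E_y = -313/26  [BF ∥ EA ∩ FA ∥ BE]
   → E = (-213/26, -313/26)

A = (-83/26, -261/26)
E = (-213/26, -313/26)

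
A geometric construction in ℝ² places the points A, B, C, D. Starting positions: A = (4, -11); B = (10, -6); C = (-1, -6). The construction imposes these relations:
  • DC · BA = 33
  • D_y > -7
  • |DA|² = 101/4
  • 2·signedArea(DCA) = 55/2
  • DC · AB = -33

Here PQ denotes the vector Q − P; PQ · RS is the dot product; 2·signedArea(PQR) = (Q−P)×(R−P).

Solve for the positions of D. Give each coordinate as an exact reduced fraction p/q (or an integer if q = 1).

1. D_x = 9/2  [DC · BA = 33 ∩ 2·signedArea(DCA) = 55/2]
2. D_y = -6  [DC · BA = 33 ∩ 2·signedArea(DCA) = 55/2]
   → D = (9/2, -6)

D = (9/2, -6)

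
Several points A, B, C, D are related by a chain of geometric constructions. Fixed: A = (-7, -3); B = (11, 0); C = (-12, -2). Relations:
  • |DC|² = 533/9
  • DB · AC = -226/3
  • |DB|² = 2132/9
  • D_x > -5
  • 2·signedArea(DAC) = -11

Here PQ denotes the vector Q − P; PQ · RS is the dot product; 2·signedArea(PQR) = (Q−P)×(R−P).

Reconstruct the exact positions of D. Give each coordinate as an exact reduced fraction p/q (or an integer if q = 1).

D = (-13/3, -4/3)

1. D_x = -13/3  [2·signedArea(DAC) = -11 ∩ DB · AC = -226/3]
2. D_y = -4/3  [2·signedArea(DAC) = -11 ∩ DB · AC = -226/3]
   → D = (-13/3, -4/3)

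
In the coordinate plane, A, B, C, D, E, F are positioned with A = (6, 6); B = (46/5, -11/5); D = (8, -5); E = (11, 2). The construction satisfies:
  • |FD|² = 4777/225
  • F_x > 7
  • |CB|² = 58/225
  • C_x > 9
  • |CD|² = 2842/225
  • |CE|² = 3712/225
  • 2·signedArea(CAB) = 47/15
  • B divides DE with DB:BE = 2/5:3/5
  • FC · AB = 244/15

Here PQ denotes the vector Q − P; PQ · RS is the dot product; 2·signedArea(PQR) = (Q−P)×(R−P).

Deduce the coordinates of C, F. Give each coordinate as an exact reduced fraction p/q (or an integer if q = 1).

1. C_x = 47/5  [line 41/5·x + 16/5·y + -1073/15 = 0 ∩ |CE|² = 3712/225]
2. C_y = -26/15  [line 41/5·x + 16/5·y + -1073/15 = 0 ∩ |CE|² = 3712/225]
   → C = (47/5, -26/15)
3. F_x = 116/15  [line -16/5·x + 41/5·y + 2102/75 = 0 ∩ |FD|² = 4777/225]
4. F_y = -2/5  [line -16/5·x + 41/5·y + 2102/75 = 0 ∩ |FD|² = 4777/225]
   → F = (116/15, -2/5)

C = (47/5, -26/15)
F = (116/15, -2/5)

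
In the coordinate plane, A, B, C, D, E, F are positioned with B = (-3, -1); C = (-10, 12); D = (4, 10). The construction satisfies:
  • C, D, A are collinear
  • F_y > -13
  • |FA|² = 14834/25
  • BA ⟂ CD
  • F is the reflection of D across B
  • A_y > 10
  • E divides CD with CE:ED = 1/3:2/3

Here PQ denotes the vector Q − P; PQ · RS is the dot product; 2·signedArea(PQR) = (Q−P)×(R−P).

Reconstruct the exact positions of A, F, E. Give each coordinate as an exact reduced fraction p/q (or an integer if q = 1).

A = (-33/25, 269/25)
E = (-16/3, 34/3)
F = (-10, -12)

1. A_x = -33/25  [C, D, A are collinear ∩ BA ⟂ CD]
2. A_y = 269/25  [C, D, A are collinear ∩ BA ⟂ CD]
   → A = (-33/25, 269/25)
3. F_x = -10  [F is the reflection of D across B]
4. F_y = -12  [F is the reflection of D across B]
   → F = (-10, -12)
5. E_x = -16/3  [E divides CD with CE:ED = 1/3:2/3]
6. E_y = 34/3  [E divides CD with CE:ED = 1/3:2/3]
   → E = (-16/3, 34/3)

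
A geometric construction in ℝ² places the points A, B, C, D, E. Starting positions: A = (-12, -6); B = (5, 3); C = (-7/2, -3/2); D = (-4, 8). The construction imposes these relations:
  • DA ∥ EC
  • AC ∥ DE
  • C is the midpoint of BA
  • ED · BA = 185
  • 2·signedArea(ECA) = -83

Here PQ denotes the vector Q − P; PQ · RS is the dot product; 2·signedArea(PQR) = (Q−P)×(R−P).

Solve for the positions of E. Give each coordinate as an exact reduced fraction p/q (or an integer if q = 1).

E = (9/2, 25/2)

1. E_x = 9/2  [DA ∥ EC ∩ AC ∥ DE]
2. E_y = 25/2  [DA ∥ EC ∩ AC ∥ DE]
   → E = (9/2, 25/2)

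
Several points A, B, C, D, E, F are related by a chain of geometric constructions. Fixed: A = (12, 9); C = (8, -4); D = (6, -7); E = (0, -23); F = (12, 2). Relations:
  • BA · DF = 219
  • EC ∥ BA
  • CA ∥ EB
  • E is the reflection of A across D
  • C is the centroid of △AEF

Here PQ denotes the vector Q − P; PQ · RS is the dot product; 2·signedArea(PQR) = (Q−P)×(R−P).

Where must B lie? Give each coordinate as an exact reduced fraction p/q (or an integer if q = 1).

1. B_x = 4  [EC ∥ BA ∩ CA ∥ EB]
2. B_y = -10  [EC ∥ BA ∩ CA ∥ EB]
   → B = (4, -10)

B = (4, -10)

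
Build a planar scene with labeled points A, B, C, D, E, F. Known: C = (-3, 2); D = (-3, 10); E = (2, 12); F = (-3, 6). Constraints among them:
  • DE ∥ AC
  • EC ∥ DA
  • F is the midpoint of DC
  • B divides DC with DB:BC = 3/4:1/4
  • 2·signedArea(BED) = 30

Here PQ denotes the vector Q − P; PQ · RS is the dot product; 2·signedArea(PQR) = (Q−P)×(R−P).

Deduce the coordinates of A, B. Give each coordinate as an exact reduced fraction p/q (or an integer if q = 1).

1. A_x = -8  [DE ∥ AC ∩ EC ∥ DA]
2. A_y = 0  [DE ∥ AC ∩ EC ∥ DA]
   → A = (-8, 0)
3. B_x = -3  [B divides DC with DB:BC = 3/4:1/4]
4. B_y = 4  [B divides DC with DB:BC = 3/4:1/4]
   → B = (-3, 4)

A = (-8, 0)
B = (-3, 4)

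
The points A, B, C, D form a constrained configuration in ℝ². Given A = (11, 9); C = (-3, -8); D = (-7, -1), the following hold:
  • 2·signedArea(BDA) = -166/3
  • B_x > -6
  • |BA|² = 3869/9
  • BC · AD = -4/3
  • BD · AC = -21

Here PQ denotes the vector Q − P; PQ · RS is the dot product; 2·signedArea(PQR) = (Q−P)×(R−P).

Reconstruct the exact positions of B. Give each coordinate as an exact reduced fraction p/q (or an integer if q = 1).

1. B_x = -17/3  [BC · AD = -4/3 ∩ 2·signedArea(BDA) = -166/3]
2. B_y = -10/3  [BC · AD = -4/3 ∩ 2·signedArea(BDA) = -166/3]
   → B = (-17/3, -10/3)

B = (-17/3, -10/3)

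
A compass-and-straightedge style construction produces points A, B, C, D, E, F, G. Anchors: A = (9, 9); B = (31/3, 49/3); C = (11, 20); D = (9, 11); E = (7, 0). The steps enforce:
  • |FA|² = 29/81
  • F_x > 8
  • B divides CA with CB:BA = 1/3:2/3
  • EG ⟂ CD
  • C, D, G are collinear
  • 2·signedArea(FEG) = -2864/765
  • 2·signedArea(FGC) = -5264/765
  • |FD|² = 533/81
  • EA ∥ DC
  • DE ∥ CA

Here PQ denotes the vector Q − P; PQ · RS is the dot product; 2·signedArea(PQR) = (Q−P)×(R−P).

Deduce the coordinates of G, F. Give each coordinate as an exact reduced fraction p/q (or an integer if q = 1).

F = (79/9, 76/9)
G = (559/85, 8/85)

1. G_x = 559/85  [C, D, G are collinear ∩ EG ⟂ CD]
2. G_y = 8/85  [C, D, G are collinear ∩ EG ⟂ CD]
   → G = (559/85, 8/85)
3. F_x = 79/9  [2·signedArea(FEG) = -2864/765 ∩ 2·signedArea(FGC) = -5264/765]
4. F_y = 76/9  [2·signedArea(FEG) = -2864/765 ∩ 2·signedArea(FGC) = -5264/765]
   → F = (79/9, 76/9)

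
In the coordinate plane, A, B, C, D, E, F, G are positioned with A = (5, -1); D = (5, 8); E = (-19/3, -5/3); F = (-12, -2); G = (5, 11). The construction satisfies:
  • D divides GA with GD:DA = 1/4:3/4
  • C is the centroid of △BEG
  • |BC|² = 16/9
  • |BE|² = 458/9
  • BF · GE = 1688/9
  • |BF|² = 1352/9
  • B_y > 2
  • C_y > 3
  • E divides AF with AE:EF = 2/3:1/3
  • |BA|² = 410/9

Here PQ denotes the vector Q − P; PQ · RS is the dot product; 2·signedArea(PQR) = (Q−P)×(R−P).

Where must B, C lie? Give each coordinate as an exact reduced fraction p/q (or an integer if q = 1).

B = (-2/3, 8/3)
C = (-2/3, 4)

1. B_x = -2/3  [line 34/3·x + 38/3·y + -236/9 = 0 ∩ |BA|² = 410/9]
2. B_y = 8/3  [line 34/3·x + 38/3·y + -236/9 = 0 ∩ |BA|² = 410/9]
   → B = (-2/3, 8/3)
3. C_x = -2/3  [C is the centroid of △BEG]
4. C_y = 4  [C is the centroid of △BEG]
   → C = (-2/3, 4)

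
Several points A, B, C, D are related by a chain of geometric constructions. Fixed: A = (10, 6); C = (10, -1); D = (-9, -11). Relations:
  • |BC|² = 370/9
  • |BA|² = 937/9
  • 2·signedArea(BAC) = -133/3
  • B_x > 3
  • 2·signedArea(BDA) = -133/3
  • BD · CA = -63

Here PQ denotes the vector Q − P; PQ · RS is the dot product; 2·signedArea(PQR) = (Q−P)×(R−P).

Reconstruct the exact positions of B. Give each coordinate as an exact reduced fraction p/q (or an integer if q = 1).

1. B_x = 11/3  [BD · CA = -63 ∩ 2·signedArea(BAC) = -133/3]
2. B_y = -2  [BD · CA = -63 ∩ 2·signedArea(BAC) = -133/3]
   → B = (11/3, -2)

B = (11/3, -2)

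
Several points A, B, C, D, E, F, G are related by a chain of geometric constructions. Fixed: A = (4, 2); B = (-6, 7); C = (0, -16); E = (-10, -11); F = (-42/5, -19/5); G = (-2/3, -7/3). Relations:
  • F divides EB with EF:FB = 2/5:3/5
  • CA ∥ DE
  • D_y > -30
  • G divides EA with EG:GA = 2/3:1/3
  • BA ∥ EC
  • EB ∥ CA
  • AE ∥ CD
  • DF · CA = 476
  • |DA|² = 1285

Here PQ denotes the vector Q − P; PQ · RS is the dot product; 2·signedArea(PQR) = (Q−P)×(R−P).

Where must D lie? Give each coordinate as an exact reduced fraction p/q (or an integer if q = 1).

1. D_x = -14  [CA ∥ DE ∩ AE ∥ CD]
2. D_y = -29  [CA ∥ DE ∩ AE ∥ CD]
   → D = (-14, -29)

D = (-14, -29)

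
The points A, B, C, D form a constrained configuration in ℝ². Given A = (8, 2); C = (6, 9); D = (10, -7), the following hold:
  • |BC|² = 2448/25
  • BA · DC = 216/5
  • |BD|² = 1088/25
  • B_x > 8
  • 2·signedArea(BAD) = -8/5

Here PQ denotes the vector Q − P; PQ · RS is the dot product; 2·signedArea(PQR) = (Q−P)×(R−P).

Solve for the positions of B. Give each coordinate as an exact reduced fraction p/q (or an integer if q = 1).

1. B_x = 42/5  [2·signedArea(BAD) = -8/5 ∩ BA · DC = 216/5]
2. B_y = -3/5  [2·signedArea(BAD) = -8/5 ∩ BA · DC = 216/5]
   → B = (42/5, -3/5)

B = (42/5, -3/5)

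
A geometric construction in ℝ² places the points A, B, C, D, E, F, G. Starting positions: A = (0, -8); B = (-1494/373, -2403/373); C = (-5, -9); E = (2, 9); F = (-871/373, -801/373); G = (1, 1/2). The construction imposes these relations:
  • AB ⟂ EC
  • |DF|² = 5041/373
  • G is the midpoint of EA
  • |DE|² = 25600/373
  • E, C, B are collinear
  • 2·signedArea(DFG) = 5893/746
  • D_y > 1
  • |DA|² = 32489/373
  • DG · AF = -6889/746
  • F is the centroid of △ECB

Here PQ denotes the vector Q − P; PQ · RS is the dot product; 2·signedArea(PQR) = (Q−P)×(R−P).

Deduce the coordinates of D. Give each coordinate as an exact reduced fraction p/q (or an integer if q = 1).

1. D_x = -374/373  [DG · AF = -6889/746 ∩ 2·signedArea(DFG) = 5893/746]
2. D_y = 477/373  [DG · AF = -6889/746 ∩ 2·signedArea(DFG) = 5893/746]
   → D = (-374/373, 477/373)

D = (-374/373, 477/373)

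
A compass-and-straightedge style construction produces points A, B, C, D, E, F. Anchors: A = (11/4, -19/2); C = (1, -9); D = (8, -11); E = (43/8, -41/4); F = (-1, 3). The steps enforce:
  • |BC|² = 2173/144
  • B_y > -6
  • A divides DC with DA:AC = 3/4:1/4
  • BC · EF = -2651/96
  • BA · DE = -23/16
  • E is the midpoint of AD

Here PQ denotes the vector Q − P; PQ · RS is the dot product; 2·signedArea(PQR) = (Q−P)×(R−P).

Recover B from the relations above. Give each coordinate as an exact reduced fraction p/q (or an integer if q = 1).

1. B_x = 13/4  [BA · DE = -23/16 ∩ BC · EF = -2651/96]
2. B_y = -35/6  [BA · DE = -23/16 ∩ BC · EF = -2651/96]
   → B = (13/4, -35/6)

B = (13/4, -35/6)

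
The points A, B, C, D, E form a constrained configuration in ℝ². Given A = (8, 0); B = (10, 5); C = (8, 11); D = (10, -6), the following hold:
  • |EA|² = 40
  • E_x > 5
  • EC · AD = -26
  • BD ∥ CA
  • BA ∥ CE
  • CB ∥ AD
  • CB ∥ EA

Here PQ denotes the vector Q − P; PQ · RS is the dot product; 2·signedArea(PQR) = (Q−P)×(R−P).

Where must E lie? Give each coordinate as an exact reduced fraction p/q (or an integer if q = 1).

E = (6, 6)

1. E_x = 6  [CB ∥ EA ∩ BA ∥ CE]
2. E_y = 6  [CB ∥ EA ∩ BA ∥ CE]
   → E = (6, 6)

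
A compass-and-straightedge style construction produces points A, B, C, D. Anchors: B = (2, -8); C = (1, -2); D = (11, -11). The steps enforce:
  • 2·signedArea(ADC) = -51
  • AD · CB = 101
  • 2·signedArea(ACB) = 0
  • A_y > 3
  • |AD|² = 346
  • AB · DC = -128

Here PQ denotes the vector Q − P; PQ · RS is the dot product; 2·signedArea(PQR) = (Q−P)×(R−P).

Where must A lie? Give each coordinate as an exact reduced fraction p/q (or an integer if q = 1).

A = (0, 4)

1. A_x = 0  [2·signedArea(ACB) = 0 ∩ 2·signedArea(ADC) = -51]
2. A_y = 4  [2·signedArea(ACB) = 0 ∩ 2·signedArea(ADC) = -51]
   → A = (0, 4)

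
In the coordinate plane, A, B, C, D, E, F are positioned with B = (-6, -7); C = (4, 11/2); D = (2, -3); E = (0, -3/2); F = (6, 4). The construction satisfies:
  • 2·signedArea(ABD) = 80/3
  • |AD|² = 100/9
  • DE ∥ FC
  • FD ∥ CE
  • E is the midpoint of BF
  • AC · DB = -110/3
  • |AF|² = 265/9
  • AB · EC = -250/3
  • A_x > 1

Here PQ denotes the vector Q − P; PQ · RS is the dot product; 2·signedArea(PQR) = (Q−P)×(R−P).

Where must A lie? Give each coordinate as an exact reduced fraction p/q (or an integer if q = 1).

A = (2, 1/3)

1. A_x = 2  [AB · EC = -250/3 ∩ AC · DB = -110/3]
2. A_y = 1/3  [AB · EC = -250/3 ∩ AC · DB = -110/3]
   → A = (2, 1/3)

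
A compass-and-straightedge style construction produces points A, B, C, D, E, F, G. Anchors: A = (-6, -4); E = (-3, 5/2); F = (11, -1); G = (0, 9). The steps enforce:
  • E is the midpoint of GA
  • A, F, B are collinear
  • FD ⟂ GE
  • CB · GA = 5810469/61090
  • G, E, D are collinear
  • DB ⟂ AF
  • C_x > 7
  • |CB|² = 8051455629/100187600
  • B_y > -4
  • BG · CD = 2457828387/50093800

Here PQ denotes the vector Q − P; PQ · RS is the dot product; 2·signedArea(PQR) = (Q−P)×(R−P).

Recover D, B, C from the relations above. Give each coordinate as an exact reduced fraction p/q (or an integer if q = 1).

B = (-28563/61090, -184717/61090)
C = (6381/820, 199/410)
D = (-384/205, 1013/205)

1. D_x = -384/205  [G, E, D are collinear ∩ FD ⟂ GE]
2. D_y = 1013/205  [G, E, D are collinear ∩ FD ⟂ GE]
   → D = (-384/205, 1013/205)
3. B_x = -28563/61090  [A, F, B are collinear ∩ DB ⟂ AF]
4. B_y = -184717/61090  [A, F, B are collinear ∩ DB ⟂ AF]
   → B = (-28563/61090, -184717/61090)
5. C_x = 6381/820  [CB · GA = 5810469/61090 ∩ BG · CD = 2457828387/50093800]
6. C_y = 199/410  [CB · GA = 5810469/61090 ∩ BG · CD = 2457828387/50093800]
   → C = (6381/820, 199/410)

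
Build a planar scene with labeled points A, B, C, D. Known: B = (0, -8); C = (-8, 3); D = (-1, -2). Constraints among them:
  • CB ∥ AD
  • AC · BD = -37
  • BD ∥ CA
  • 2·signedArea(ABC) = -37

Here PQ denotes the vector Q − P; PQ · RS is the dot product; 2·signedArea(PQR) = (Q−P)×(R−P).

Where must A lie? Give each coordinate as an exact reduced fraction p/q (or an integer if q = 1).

1. A_x = -9  [CB ∥ AD ∩ BD ∥ CA]
2. A_y = 9  [CB ∥ AD ∩ BD ∥ CA]
   → A = (-9, 9)

A = (-9, 9)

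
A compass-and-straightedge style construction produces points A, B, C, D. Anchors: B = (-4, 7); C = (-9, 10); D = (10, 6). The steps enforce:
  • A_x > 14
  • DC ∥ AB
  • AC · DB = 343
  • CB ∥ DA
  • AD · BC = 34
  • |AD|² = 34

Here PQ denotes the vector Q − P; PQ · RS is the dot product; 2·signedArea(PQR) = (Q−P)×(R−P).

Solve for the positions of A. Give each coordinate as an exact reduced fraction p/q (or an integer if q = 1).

A = (15, 3)

1. A_x = 15  [DC ∥ AB ∩ CB ∥ DA]
2. A_y = 3  [DC ∥ AB ∩ CB ∥ DA]
   → A = (15, 3)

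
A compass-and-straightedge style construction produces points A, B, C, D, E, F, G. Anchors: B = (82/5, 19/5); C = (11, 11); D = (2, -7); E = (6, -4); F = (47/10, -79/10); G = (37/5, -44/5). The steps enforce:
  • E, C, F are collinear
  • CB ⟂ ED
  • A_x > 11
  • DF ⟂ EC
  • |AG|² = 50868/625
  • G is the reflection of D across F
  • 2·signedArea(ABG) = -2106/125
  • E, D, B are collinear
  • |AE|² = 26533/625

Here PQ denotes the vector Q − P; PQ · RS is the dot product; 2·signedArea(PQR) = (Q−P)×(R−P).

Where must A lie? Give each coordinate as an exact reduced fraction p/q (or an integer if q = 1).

A = (293/25, -22/25)

1. A_x = 293/25  [line 63/5·x + -9·y + -19449/125 = 0 ∩ |AG|² = 50868/625]
2. A_y = -22/25  [line 63/5·x + -9·y + -19449/125 = 0 ∩ |AG|² = 50868/625]
   → A = (293/25, -22/25)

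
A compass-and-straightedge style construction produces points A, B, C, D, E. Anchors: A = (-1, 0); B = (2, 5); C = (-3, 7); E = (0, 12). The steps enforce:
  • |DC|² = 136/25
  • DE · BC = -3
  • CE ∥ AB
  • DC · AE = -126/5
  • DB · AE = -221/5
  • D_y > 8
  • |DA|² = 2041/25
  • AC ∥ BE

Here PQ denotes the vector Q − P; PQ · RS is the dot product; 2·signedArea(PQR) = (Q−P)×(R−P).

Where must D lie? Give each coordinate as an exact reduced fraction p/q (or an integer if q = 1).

D = (-9/5, 9)

1. D_x = -9/5  [DE · BC = -3 ∩ DB · AE = -221/5]
2. D_y = 9  [DE · BC = -3 ∩ DB · AE = -221/5]
   → D = (-9/5, 9)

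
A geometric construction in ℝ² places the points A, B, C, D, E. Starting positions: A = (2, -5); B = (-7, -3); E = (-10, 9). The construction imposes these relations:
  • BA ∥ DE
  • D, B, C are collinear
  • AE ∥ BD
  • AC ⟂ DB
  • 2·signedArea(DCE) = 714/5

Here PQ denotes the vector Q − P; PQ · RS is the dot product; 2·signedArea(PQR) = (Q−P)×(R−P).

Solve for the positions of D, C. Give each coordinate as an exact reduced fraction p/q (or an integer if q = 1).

1. D_x = -19  [BA ∥ DE ∩ AE ∥ BD]
2. D_y = 11  [BA ∥ DE ∩ AE ∥ BD]
   → D = (-19, 11)
3. C_x = -11/5  [D, B, C are collinear ∩ AC ⟂ DB]
4. C_y = -43/5  [D, B, C are collinear ∩ AC ⟂ DB]
   → C = (-11/5, -43/5)

C = (-11/5, -43/5)
D = (-19, 11)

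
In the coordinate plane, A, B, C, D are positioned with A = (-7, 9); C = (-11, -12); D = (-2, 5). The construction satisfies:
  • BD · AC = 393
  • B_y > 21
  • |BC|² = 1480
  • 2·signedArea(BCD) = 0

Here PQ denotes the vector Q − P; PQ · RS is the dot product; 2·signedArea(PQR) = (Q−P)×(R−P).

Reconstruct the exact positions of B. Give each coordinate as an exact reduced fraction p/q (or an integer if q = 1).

B = (7, 22)

1. B_x = 7  [2·signedArea(BCD) = 0 ∩ BD · AC = 393]
2. B_y = 22  [2·signedArea(BCD) = 0 ∩ BD · AC = 393]
   → B = (7, 22)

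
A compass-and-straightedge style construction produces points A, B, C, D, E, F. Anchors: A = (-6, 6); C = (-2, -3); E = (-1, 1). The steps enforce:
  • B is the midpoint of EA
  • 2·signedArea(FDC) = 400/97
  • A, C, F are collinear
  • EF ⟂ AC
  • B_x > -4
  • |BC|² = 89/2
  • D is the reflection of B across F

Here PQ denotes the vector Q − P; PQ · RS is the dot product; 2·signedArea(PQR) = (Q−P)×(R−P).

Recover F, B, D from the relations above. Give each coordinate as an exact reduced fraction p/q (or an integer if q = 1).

1. F_x = -322/97  [A, C, F are collinear ∩ EF ⟂ AC]
2. F_y = -3/97  [A, C, F are collinear ∩ EF ⟂ AC]
   → F = (-322/97, -3/97)
3. B_x = -7/2  [B is the midpoint of EA]
4. B_y = 7/2  [B is the midpoint of EA]
   → B = (-7/2, 7/2)
5. D_x = -609/194  [D is the reflection of B across F]
6. D_y = -691/194  [D is the reflection of B across F]
   → D = (-609/194, -691/194)

B = (-7/2, 7/2)
D = (-609/194, -691/194)
F = (-322/97, -3/97)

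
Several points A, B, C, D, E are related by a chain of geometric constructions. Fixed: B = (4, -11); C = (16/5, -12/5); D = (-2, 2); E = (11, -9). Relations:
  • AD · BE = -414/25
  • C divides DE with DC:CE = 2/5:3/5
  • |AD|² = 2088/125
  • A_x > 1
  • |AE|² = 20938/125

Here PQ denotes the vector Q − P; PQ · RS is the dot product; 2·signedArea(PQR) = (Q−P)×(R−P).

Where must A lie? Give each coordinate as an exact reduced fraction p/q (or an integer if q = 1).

1. A_x = 28/25  [line -7·x + -2·y + 164/25 = 0 ∩ |AD|² = 2088/125]
2. A_y = -16/25  [line -7·x + -2·y + 164/25 = 0 ∩ |AD|² = 2088/125]
   → A = (28/25, -16/25)

A = (28/25, -16/25)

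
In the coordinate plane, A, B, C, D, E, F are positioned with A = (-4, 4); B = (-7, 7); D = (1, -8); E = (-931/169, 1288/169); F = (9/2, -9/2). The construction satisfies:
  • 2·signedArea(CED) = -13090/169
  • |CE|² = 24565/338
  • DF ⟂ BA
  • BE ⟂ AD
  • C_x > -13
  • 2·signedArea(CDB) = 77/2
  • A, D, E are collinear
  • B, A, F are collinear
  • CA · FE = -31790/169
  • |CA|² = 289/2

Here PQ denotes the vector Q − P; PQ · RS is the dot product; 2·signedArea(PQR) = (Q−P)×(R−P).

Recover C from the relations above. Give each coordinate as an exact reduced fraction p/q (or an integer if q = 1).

C = (-25/2, 25/2)

1. C_x = -25/2  [CA · FE = -31790/169 ∩ 2·signedArea(CED) = -13090/169]
2. C_y = 25/2  [CA · FE = -31790/169 ∩ 2·signedArea(CED) = -13090/169]
   → C = (-25/2, 25/2)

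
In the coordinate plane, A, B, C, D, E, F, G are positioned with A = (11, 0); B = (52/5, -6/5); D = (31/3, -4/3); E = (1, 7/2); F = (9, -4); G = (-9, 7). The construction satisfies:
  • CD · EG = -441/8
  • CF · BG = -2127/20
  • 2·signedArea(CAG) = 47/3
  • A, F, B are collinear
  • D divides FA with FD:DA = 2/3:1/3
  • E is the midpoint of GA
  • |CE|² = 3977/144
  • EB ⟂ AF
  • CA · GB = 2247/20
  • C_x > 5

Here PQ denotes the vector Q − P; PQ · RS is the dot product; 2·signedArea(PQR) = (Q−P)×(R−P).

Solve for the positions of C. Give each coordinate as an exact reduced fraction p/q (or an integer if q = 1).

1. C_x = 17/3  [CF · BG = -2127/20 ∩ CD · EG = -441/8]
2. C_y = 13/12  [CF · BG = -2127/20 ∩ CD · EG = -441/8]
   → C = (17/3, 13/12)

C = (17/3, 13/12)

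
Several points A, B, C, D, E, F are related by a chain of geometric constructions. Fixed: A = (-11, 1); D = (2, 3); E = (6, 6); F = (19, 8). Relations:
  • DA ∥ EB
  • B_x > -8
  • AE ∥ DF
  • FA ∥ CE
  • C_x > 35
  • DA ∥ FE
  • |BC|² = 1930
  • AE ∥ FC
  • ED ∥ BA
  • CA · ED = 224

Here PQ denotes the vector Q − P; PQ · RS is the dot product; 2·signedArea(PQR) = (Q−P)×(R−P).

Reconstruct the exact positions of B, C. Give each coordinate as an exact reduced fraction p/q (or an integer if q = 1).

1. B_x = -7  [ED ∥ BA ∩ DA ∥ EB]
2. B_y = 4  [ED ∥ BA ∩ DA ∥ EB]
   → B = (-7, 4)
3. C_x = 36  [FA ∥ CE ∩ AE ∥ FC]
4. C_y = 13  [FA ∥ CE ∩ AE ∥ FC]
   → C = (36, 13)

B = (-7, 4)
C = (36, 13)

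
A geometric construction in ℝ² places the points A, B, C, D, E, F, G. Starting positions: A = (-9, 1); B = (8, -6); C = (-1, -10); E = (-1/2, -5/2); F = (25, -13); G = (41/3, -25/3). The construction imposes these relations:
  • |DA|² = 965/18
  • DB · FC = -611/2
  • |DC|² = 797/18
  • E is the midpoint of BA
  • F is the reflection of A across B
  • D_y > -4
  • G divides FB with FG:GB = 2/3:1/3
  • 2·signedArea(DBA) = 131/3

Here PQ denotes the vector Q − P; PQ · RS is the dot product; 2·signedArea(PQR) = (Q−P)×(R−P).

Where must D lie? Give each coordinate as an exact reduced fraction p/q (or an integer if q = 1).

1. D_x = -7/2  [2·signedArea(DBA) = 131/3 ∩ DB · FC = -611/2]
2. D_y = -23/6  [2·signedArea(DBA) = 131/3 ∩ DB · FC = -611/2]
   → D = (-7/2, -23/6)

D = (-7/2, -23/6)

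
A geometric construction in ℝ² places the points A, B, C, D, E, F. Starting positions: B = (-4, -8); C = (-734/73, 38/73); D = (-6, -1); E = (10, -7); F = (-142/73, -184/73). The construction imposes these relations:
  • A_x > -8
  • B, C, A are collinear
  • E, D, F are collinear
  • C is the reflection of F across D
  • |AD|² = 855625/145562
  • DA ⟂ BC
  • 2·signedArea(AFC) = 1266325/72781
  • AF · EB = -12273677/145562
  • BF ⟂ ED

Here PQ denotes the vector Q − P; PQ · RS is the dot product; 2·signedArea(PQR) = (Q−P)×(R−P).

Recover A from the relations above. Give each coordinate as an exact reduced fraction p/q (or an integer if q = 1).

1. A_x = -1161047/145562  [B, C, A are collinear ∩ DA ⟂ BC]
2. A_y = -349987/145562  [B, C, A are collinear ∩ DA ⟂ BC]
   → A = (-1161047/145562, -349987/145562)

A = (-1161047/145562, -349987/145562)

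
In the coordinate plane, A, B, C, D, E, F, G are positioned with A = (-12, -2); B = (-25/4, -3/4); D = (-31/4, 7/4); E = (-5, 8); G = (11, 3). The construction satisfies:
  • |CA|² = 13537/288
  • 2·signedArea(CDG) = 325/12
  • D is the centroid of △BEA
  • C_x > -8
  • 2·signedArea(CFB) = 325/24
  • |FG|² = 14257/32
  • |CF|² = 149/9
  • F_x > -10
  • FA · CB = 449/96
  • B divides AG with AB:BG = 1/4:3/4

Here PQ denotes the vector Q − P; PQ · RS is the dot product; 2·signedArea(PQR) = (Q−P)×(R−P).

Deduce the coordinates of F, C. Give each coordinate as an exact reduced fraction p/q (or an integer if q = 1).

1. C_x = -181/24  [line -5/4·x + 75/4·y + -835/12 = 0 ∩ |CA|² = 13537/288]
2. C_y = 77/24  [line -5/4·x + 75/4·y + -835/12 = 0 ∩ |CA|² = 13537/288]
   → C = (-181/24, 77/24)
3. F_x = -79/8  [FA · CB = 449/96 ∩ 2·signedArea(CFB) = 325/24]
4. F_y = -1/8  [FA · CB = 449/96 ∩ 2·signedArea(CFB) = 325/24]
   → F = (-79/8, -1/8)

C = (-181/24, 77/24)
F = (-79/8, -1/8)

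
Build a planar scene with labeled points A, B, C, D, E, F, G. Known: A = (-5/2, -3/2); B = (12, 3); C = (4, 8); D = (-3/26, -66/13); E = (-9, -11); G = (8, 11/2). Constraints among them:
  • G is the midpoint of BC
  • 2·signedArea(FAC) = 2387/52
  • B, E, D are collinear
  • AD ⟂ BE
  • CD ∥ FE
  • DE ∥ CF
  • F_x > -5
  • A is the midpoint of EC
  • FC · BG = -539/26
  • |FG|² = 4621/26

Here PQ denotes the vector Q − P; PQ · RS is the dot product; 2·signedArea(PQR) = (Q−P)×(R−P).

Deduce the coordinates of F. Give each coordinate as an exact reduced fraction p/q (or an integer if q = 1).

F = (-127/26, 27/13)

1. F_x = -127/26  [CD ∥ FE ∩ DE ∥ CF]
2. F_y = 27/13  [CD ∥ FE ∩ DE ∥ CF]
   → F = (-127/26, 27/13)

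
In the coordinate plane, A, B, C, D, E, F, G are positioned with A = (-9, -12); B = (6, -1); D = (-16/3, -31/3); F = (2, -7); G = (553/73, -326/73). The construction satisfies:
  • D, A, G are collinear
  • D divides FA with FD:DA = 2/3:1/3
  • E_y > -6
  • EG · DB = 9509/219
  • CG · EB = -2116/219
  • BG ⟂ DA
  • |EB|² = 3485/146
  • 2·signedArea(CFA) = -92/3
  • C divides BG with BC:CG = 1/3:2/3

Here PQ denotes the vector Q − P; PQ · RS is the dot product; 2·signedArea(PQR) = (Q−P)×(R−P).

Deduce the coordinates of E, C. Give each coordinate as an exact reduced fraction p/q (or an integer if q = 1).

C = (1429/219, -472/219)
E = (699/146, -837/146)

1. C_x = 1429/219  [C divides BG with BC:CG = 1/3:2/3]
2. C_y = -472/219  [C divides BG with BC:CG = 1/3:2/3]
   → C = (1429/219, -472/219)
3. E_x = 699/146  [EG · DB = 9509/219 ∩ CG · EB = -2116/219]
4. E_y = -837/146  [EG · DB = 9509/219 ∩ CG · EB = -2116/219]
   → E = (699/146, -837/146)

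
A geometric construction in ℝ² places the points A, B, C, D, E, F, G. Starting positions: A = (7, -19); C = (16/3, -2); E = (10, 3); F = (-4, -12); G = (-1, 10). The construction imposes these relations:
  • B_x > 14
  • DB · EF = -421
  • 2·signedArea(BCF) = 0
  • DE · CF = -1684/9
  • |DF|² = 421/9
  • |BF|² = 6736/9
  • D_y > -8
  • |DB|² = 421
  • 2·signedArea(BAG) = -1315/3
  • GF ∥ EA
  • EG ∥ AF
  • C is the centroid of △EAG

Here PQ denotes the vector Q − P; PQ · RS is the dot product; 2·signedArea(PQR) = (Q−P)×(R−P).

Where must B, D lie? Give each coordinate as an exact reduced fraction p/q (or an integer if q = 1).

1. B_x = 44/3  [2·signedArea(BCF) = 0 ∩ 2·signedArea(BAG) = -1315/3]
2. B_y = 8  [2·signedArea(BCF) = 0 ∩ 2·signedArea(BAG) = -1315/3]
   → B = (44/3, 8)
3. D_x = 2/3  [line 28/3·x + 10·y + 574/9 = 0 ∩ |DB|² = 421]
4. D_y = -7  [line 28/3·x + 10·y + 574/9 = 0 ∩ |DB|² = 421]
   → D = (2/3, -7)

B = (44/3, 8)
D = (2/3, -7)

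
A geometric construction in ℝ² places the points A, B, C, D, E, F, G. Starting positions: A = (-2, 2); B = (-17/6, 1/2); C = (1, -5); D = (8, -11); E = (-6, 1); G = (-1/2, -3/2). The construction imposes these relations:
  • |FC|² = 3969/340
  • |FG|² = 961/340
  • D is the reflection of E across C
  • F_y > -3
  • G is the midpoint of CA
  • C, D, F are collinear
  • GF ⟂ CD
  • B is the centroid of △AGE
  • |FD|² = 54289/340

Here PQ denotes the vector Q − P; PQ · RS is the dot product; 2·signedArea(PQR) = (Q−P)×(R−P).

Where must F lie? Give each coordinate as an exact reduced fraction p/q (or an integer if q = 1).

F = (-271/170, -236/85)

1. F_x = -271/170  [C, D, F are collinear ∩ GF ⟂ CD]
2. F_y = -236/85  [C, D, F are collinear ∩ GF ⟂ CD]
   → F = (-271/170, -236/85)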